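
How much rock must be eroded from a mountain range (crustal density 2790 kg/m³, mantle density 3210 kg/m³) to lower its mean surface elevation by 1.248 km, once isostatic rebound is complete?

Net drop Δ = e − u = e − e ρ_c/ρ_m = e (ρ_m − ρ_c)/ρ_m.
e = Δ ρ_m/(ρ_m − ρ_c) = 1.248 km × 3210/420 = 9.54 km.

9.54 km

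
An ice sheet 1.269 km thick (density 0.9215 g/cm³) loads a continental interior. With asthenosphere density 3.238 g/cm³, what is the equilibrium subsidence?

Balancing pressure at the compensation depth: the ice load ρ_ice t is balanced by mantle displaced below, ρ_m s.
s = t ρ_ice / ρ_m = 1.269 km × 0.9215/3.238 = 0.361 km.

0.361 km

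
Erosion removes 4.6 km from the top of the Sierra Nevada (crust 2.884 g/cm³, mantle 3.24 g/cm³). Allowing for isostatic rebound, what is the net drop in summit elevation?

Rebound u = e ρ_c/ρ_m = 4.6 km × 2.884/3.24 = 4.095 km.
Net surface drop = e − u = 4.6 km − 4.095 km = e (ρ_m − ρ_c)/ρ_m = 0.505 km.

0.505 km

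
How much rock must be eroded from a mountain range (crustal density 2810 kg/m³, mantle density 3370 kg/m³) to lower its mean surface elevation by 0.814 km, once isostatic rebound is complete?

4.9 km

Net drop Δ = e − u = e − e ρ_c/ρ_m = e (ρ_m − ρ_c)/ρ_m.
e = Δ ρ_m/(ρ_m − ρ_c) = 0.814 km × 3370/560 = 4.9 km.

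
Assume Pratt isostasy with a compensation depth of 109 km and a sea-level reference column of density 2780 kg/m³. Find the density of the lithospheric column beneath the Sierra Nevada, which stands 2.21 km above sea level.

2720 kg/m³

Pratt balance: ρ_ref D = ρ (D + h).
ρ = ρ_ref D/(D + h) = 2780 × 109 km/(109 km + 2.21 km) = 2720 kg/m³.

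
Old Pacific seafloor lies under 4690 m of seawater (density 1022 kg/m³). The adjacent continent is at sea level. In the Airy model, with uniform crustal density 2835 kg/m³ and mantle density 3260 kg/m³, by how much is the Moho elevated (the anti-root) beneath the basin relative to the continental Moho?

Balancing pressure at the compensation depth: replacing crust with seawater at the top is compensated by replacing crust with mantle at the base: d (ρ_c − ρ_w) = a (ρ_m − ρ_c).
a = d (ρ_c − ρ_w)/(ρ_m − ρ_c) = 4690 m × 1813/425 = 20000 m.

20000 m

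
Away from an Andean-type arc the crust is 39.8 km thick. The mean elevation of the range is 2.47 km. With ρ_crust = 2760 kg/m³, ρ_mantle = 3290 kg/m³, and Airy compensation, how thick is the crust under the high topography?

55.1 km

Root depth r = h ρ_c / (ρ_m − ρ_c) = 2.47 km × 2760 / 530 = 12.86 km.
Total thickness = T + h + r = 39.8 km + 2.47 km + 12.86 km = 55.1 km.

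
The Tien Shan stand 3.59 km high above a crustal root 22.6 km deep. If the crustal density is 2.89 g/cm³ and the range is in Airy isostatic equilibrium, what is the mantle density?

Airy balance: ρ_c h = (ρ_m − ρ_c) r → ρ_m = ρ_c (1 + h/r).
ρ_m = 2.89 × (1 + 3.59 km/22.6 km) = 3.35 g/cm³.

3.35 g/cm³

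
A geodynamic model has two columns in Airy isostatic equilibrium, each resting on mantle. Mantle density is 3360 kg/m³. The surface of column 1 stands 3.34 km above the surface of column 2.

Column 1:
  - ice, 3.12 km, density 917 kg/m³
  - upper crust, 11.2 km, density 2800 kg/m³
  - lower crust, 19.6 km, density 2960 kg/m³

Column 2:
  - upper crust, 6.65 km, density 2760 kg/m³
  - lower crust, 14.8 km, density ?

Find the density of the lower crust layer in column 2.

Take the compensation level at the base of the deeper column (depth z_c below the surface of column 1) and equate Σ ρ_i t_i down to z_c; mantle fills any gap and the z_c terms cancel.
Column 1: 3.12×917 + 11.2×2800 + 19.6×2960 + (z_c − 33.92)×3360
Column 2: 3.34×0 + 6.65×2760 + 14.8×ρ + (z_c − 3.34 − 21.45)×3360
The z_c×3360 term appears on both sides and cancels. Collect the known terms of each column as K = Σ(ρt)_known − 3360 × (depth of known layers): K_1 = 92237.04 − 3360×33.92 = −21734.16; K_2 = 18354 − 3360×(3.34 + 21.45) = −64940.4.
Balance: K_1 = K_2 + 14.8×ρ, so ρ = (K_1 − K_2)/14.8 = 43206.2/14.8 = 2920 kg/m³.

2920 kg/m³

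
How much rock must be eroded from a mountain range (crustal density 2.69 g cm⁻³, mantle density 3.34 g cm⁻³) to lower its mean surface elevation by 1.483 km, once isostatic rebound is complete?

Net drop Δ = e − u = e − e ρ_c/ρ_m = e (ρ_m − ρ_c)/ρ_m.
e = Δ ρ_m/(ρ_m − ρ_c) = 1.483 km × 3.34/0.65 = 7.62 km.

7.62 km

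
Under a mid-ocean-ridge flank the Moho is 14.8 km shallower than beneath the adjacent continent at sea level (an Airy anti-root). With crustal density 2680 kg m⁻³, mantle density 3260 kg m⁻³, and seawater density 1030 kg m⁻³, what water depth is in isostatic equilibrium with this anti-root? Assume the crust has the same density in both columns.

5.2 km

Replacing a thickness d of crust by seawater at the top must be balanced by replacing crust with mantle at the base: d (ρ_c − ρ_w) = a (ρ_m − ρ_c).
d = a (ρ_m − ρ_c)/(ρ_c − ρ_w) = 14.8 km × 580/1650 = 5.2 km.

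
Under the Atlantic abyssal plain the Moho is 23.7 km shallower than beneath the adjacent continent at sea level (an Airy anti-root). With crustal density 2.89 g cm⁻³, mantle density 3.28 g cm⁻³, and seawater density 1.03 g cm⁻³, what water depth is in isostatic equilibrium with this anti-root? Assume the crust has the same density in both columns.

4.97 km

Replacing a thickness d of crust by seawater at the top must be balanced by replacing crust with mantle at the base: d (ρ_c − ρ_w) = a (ρ_m − ρ_c).
d = a (ρ_m − ρ_c)/(ρ_c − ρ_w) = 23.7 km × 0.39/1.86 = 4.97 km.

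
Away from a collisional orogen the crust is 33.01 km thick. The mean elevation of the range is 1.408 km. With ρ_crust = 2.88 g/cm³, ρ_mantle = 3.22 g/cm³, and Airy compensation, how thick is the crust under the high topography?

Root depth r = h ρ_c / (ρ_m − ρ_c) = 1.408 km × 2.88 / 0.34 = 11.93 km.
Total thickness = T + h + r = 33.01 km + 1.408 km + 11.93 km = 46.3 km.

46.3 km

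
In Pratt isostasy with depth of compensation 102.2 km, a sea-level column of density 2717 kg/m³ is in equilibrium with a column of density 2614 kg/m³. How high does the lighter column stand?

ρ_ref D = ρ (D + h) → h = D (ρ_ref − ρ)/ρ.
h = 102.2 km × (2717 − 2614)/2614 = 4.03 km.

4.03 km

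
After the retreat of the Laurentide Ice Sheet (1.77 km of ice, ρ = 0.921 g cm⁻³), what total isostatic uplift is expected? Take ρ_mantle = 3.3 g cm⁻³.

Removing the load lets mantle flow back in; uplift u satisfies ρ_ice t = ρ_m u.
u = t ρ_ice/ρ_m = 1.77 km × 0.921/3.3 = 0.494 km.

0.494 km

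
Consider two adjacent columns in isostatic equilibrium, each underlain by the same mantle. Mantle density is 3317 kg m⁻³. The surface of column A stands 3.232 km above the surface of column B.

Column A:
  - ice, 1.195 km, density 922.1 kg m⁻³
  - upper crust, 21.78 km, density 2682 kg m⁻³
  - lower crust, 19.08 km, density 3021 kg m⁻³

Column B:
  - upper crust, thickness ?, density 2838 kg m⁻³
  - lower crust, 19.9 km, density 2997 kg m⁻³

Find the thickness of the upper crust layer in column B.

11 km

Take the compensation level at the base of the deeper column (depth z_c below the surface of column A) and equate Σ ρ_i t_i down to z_c; mantle fills any gap and the z_c terms cancel.
Column A: 1.195×922.1 + 21.78×2682 + 19.08×3021 + (z_c − 42.055)×3317
Column B: 3.232×0 + x×2838 + 19.9×2997 + (z_c − 3.232 − 19.9 − x)×3317
The z_c×3317 term appears on both sides and cancels. Collect the known terms of each column as K = Σ(ρt)_known − 3317 × (depth of known layers): K_A = 117156.55 − 3317×42.055 = −22339.8855; K_B = 59640.3 − 3317×(3.232 + 19.9) = −17088.544.
Balance: K_A = K_B − x×(3317 − 2838), so x = (K_B − K_A)/(3317 − 2838) = 5251.34/479 = 11 km.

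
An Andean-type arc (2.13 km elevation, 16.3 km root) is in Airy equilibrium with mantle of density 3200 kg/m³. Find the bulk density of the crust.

ρ_c h = (ρ_m − ρ_c) r → ρ_c (h + r) = ρ_m r → ρ_c = ρ_m r / (h + r).
ρ_c = 3200 × 16.3 km / (2.13 km + 16.3 km) = 2830 kg/m³.

2830 kg/m³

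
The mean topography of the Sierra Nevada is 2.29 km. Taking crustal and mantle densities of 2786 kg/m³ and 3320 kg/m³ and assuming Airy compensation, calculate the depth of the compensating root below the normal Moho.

By Archimedes' principle applied to the lithosphere: the weight of the topography is balanced by the buoyancy of the root, ρ_c h = (ρ_m − ρ_c) r.
r = h · ρ_c / (ρ_m − ρ_c) = 2.29 km × 2786 / (3320 − 2786) = 11.9 km.

11.9 km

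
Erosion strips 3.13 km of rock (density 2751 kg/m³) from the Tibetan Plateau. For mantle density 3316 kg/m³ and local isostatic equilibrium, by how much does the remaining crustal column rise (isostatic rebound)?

Unloading: uplift u = e ρ_c/ρ_m = 3.13 km × 2751/3316 = 2.6 km.

2.6 km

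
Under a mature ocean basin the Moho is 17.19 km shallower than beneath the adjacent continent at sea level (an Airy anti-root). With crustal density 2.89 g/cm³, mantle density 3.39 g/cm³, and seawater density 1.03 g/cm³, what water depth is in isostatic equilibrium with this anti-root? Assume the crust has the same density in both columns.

4.62 km

Replacing a thickness d of crust by seawater at the top must be balanced by replacing crust with mantle at the base: d (ρ_c − ρ_w) = a (ρ_m − ρ_c).
d = a (ρ_m − ρ_c)/(ρ_c − ρ_w) = 17.19 km × 0.5/1.86 = 4.62 km.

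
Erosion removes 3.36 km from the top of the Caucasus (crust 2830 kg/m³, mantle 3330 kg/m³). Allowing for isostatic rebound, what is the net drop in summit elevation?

0.505 km

Rebound u = e ρ_c/ρ_m = 3.36 km × 2830/3330 = 2.855 km.
Net surface drop = e − u = 3.36 km − 2.855 km = e (ρ_m − ρ_c)/ρ_m = 0.505 km.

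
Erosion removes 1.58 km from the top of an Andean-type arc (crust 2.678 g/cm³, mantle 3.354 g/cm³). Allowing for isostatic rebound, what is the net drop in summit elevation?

0.318 km

Rebound u = e ρ_c/ρ_m = 1.58 km × 2.678/3.354 = 1.262 km.
Net surface drop = e − u = 1.58 km − 1.262 km = e (ρ_m − ρ_c)/ρ_m = 0.318 km.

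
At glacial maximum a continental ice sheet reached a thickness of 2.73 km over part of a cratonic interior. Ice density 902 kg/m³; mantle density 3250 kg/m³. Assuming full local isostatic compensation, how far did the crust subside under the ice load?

For local isostatic compensation: the ice load ρ_ice t is balanced by mantle displaced below, ρ_m s.
s = t ρ_ice / ρ_m = 2.73 km × 902/3250 = 0.758 km.

0.758 km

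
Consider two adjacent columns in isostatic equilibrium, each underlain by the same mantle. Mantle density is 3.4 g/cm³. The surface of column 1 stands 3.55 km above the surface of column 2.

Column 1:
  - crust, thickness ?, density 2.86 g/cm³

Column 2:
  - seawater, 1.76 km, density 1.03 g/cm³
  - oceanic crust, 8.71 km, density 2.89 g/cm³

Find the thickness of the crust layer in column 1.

Take the compensation level at the base of the deeper column (depth z_c below the surface of column 1) and equate Σ ρ_i t_i down to z_c; mantle fills any gap and the z_c terms cancel.
Column 1: x×2.86 + (z_c − 0 − x)×3.4
Column 2: 3.55×0 + 1.76×1.03 + 8.71×2.89 + (z_c − 3.55 − 10.47)×3.4
The z_c×3.4 term appears on both sides and cancels. Collect the known terms of each column as K = Σ(ρt)_known − 3.4 × (depth of known layers): K_1 = 0 − 3.4×0 = 0; K_2 = 26.9847 − 3.4×(3.55 + 10.47) = −20.6833.
Balance: K_1 − x×(3.4 − 2.86) = K_2, so x = (K_1 − K_2)/(3.4 − 2.86) = 20.6833/0.54 = 38.3 km.

38.3 km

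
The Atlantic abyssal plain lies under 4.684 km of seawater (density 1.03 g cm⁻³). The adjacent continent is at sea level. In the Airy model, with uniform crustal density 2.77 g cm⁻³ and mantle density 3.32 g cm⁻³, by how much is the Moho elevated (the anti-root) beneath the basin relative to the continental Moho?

Equating mass per unit area of the two columns: replacing crust with seawater at the top is compensated by replacing crust with mantle at the base: d (ρ_c − ρ_w) = a (ρ_m − ρ_c).
a = d (ρ_c − ρ_w)/(ρ_m − ρ_c) = 4.684 km × 1.74/0.55 = 14.8 km.

14.8 km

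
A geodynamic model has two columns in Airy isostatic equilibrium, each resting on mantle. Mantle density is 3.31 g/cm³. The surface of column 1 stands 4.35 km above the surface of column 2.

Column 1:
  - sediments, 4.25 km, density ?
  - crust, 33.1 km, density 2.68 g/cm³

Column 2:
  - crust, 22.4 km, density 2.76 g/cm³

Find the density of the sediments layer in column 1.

1.93 g/cm³

Take the compensation level at the base of the deeper column (depth z_c below the surface of column 1) and equate Σ ρ_i t_i down to z_c; mantle fills any gap and the z_c terms cancel.
Column 1: 4.25×ρ + 33.1×2.68 + (z_c − 37.35)×3.31
Column 2: 4.35×0 + 22.4×2.76 + (z_c − 4.35 − 22.4)×3.31
The z_c×3.31 term appears on both sides and cancels. Collect the known terms of each column as K = Σ(ρt)_known − 3.31 × (depth of known layers): K_1 = 88.708 − 3.31×37.35 = −34.9205; K_2 = 61.824 − 3.31×(4.35 + 22.4) = −26.7185.
Balance: K_1 + 4.25×ρ = K_2, so ρ = (K_2 − K_1)/4.25 = 8.202/4.25 = 1.93 g/cm³.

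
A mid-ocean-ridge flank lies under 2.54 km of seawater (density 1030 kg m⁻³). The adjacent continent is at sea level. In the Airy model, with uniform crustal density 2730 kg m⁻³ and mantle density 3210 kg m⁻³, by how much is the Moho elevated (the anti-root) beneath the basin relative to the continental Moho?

Isostatic balance requires: replacing crust with seawater at the top is compensated by replacing crust with mantle at the base: d (ρ_c − ρ_w) = a (ρ_m − ρ_c).
a = d (ρ_c − ρ_w)/(ρ_m − ρ_c) = 2.54 km × 1700/480 = 9 km.

9 km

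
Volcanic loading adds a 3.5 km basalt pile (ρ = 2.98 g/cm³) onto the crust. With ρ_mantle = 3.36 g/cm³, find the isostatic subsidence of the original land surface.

Subaerial loading: s = t ρ_load / ρ_m.
s = 3.5 km × 2.98/3.36 = 3.1 km.

3.1 km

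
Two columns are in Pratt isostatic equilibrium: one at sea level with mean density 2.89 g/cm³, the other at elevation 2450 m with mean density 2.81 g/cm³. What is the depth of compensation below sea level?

86100 m

ρ_ref D = ρ (D + h) → D (ρ_ref − ρ) = ρ h.
D = ρ h/(ρ_ref − ρ) = 2.81 × 2450 m/(2.89 − 2.81) = 86100 m.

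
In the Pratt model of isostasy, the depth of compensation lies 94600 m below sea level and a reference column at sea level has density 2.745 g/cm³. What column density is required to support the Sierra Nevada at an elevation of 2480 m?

Pratt balance: ρ_ref D = ρ (D + h).
ρ = ρ_ref D/(D + h) = 2.745 × 94600 m/(94600 m + 2480 m) = 2.67 g/cm³.

2.67 g/cm³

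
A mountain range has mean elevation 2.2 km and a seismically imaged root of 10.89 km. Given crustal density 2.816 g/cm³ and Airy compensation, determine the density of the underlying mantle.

3.38 g/cm³

Airy balance: ρ_c h = (ρ_m − ρ_c) r → ρ_m = ρ_c (1 + h/r).
ρ_m = 2.816 × (1 + 2.2 km/10.89 km) = 3.38 g/cm³.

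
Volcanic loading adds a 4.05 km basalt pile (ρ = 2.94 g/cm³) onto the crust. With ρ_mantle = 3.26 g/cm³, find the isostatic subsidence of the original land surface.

3.65 km

Subaerial loading: s = t ρ_load / ρ_m.
s = 4.05 km × 2.94/3.26 = 3.65 km.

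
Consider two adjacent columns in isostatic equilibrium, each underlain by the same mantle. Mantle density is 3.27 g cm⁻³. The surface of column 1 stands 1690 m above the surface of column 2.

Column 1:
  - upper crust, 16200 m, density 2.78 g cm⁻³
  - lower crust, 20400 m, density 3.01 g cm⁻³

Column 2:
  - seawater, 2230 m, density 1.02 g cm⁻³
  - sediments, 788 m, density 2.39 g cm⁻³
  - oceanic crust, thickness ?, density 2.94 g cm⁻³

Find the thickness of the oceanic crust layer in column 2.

Take the compensation level at the base of the deeper column (depth z_c below the surface of column 1) and equate Σ ρ_i t_i down to z_c; mantle fills any gap and the z_c terms cancel.
Column 1: 16200×2.78 + 20400×3.01 + (z_c − 36600)×3.27
Column 2: 1690×0 + 2230×1.02 + 788×2.39 + x×2.94 + (z_c − 1690 − 3018 − x)×3.27
The z_c×3.27 term appears on both sides and cancels. Collect the known terms of each column as K = Σ(ρt)_known − 3.27 × (depth of known layers): K_1 = 106440 − 3.27×36600 = −13242; K_2 = 4157.92 − 3.27×(1690 + 3018) = −11237.24.
Balance: K_1 = K_2 − x×(3.27 − 2.94), so x = (K_2 − K_1)/(3.27 − 2.94) = 2004.76/0.33 = 6080 m.

6080 m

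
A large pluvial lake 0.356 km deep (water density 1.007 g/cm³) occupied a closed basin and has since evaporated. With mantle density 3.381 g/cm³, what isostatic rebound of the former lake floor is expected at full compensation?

0.106 km

u = d ρ_w/ρ_m = 0.356 km × 1.007/3.381 = 0.106 km.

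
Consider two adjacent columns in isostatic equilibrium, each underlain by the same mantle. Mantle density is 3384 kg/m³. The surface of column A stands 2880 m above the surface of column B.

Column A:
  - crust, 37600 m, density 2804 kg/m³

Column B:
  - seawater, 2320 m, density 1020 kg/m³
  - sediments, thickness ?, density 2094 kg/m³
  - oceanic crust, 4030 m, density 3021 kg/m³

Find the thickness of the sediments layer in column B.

Take the compensation level at the base of the deeper column (depth z_c below the surface of column A) and equate Σ ρ_i t_i down to z_c; mantle fills any gap and the z_c terms cancel.
Column A: 37600×2804 + (z_c − 37600)×3384
Column B: 2880×0 + 2320×1020 + x×2094 + 4030×3021 + (z_c − 2880 − 6350 − x)×3384
The z_c×3384 term appears on both sides and cancels. Collect the known terms of each column as K = Σ(ρt)_known − 3384 × (depth of known layers): K_A = 105430400 − 3384×37600 = −21808000; K_B = 14541030 − 3384×(2880 + 6350) = −16693290.
Balance: K_A = K_B − x×(3384 − 2094), so x = (K_B − K_A)/(3384 − 2094) = 5114710/1290 = 3960 m.

3960 m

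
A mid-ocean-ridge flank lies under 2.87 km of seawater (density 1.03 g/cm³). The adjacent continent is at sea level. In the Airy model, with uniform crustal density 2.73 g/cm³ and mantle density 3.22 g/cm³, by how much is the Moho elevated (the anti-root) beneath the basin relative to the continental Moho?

9.96 km

Balancing pressure at the compensation depth: replacing crust with seawater at the top is compensated by replacing crust with mantle at the base: d (ρ_c − ρ_w) = a (ρ_m − ρ_c).
a = d (ρ_c − ρ_w)/(ρ_m − ρ_c) = 2.87 km × 1.7/0.49 = 9.96 km.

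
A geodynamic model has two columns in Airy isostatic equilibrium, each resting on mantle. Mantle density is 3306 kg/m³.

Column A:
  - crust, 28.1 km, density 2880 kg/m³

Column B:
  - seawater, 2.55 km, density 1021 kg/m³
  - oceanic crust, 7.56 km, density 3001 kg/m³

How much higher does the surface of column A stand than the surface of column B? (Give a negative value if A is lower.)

1.16 km

For any compensation level in the mantle, the mantle terms cancel and isostasy reduces to e = (Σt_A − Σt_B) − (Σ(ρt)_A − Σ(ρt)_B) / ρ_m.
Σt_A = 28.1 km; Σt_B = 10.11 km; Σ(ρt)_A = 80928; Σ(ρt)_B = 25291.11 (in km·kg/m³).
e = (28.1 − 10.11) − (80928 − 25291.11) / 3306 = 1.16 km.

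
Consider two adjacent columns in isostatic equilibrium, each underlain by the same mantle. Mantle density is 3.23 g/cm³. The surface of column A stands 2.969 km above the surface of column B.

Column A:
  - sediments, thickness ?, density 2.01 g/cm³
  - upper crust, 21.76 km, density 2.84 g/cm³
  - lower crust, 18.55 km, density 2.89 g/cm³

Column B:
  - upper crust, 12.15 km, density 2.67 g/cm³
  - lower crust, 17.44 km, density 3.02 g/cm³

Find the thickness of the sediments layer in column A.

Take the compensation level at the base of the deeper column (depth z_c below the surface of column A) and equate Σ ρ_i t_i down to z_c; mantle fills any gap and the z_c terms cancel.
Column A: x×2.01 + 21.76×2.84 + 18.55×2.89 + (z_c − 40.31 − x)×3.23
Column B: 2.969×0 + 12.15×2.67 + 17.44×3.02 + (z_c − 2.969 − 29.59)×3.23
The z_c×3.23 term appears on both sides and cancels. Collect the known terms of each column as K = Σ(ρt)_known − 3.23 × (depth of known layers): K_A = 115.4079 − 3.23×40.31 = −14.7934; K_B = 85.1093 − 3.23×(2.969 + 29.59) = −20.05627.
Balance: K_A − x×(3.23 − 2.01) = K_B, so x = (K_A − K_B)/(3.23 − 2.01) = 5.26287/1.22 = 4.31 km.

4.31 km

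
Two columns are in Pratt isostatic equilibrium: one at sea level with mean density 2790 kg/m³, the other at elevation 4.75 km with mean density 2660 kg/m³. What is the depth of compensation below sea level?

ρ_ref D = ρ (D + h) → D (ρ_ref − ρ) = ρ h.
D = ρ h/(ρ_ref − ρ) = 2660 × 4.75 km/(2790 − 2660) = 97.2 km.

97.2 km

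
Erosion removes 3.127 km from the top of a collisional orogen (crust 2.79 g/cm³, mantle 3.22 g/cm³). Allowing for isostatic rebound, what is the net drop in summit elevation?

Rebound u = e ρ_c/ρ_m = 3.127 km × 2.79/3.22 = 2.709 km.
Net surface drop = e − u = 3.127 km − 2.709 km = e (ρ_m − ρ_c)/ρ_m = 0.418 km.

0.418 km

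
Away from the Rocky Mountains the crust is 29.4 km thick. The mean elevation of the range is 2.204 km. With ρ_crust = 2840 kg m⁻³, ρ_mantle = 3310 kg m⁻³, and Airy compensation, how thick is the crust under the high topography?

44.9 km

Root depth r = h ρ_c / (ρ_m − ρ_c) = 2.204 km × 2840 / 470 = 13.32 km.
Total thickness = T + h + r = 29.4 km + 2.204 km + 13.32 km = 44.9 km.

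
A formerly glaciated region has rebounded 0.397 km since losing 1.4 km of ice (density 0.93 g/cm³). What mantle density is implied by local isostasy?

ρ_m = ρ_ice t / u = 0.93 × 1.4 km/0.397 km = 3.28 g/cm³.

3.28 g/cm³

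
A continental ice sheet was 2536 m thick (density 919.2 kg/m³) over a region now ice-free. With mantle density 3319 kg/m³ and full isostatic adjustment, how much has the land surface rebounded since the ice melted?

702 m

Removing the load lets mantle flow back in; uplift u satisfies ρ_ice t = ρ_m u.
u = t ρ_ice/ρ_m = 2536 m × 919.2/3319 = 702 m.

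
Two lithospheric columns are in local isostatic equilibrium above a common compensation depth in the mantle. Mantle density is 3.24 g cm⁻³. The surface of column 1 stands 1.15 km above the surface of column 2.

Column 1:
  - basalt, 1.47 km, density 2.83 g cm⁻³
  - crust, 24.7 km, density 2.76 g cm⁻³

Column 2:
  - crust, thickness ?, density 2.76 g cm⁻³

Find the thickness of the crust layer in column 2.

18.2 km

Take the compensation level at the base of the deeper column (depth z_c below the surface of column 1) and equate Σ ρ_i t_i down to z_c; mantle fills any gap and the z_c terms cancel.
Column 1: 1.47×2.83 + 24.7×2.76 + (z_c − 26.17)×3.24
Column 2: 1.15×0 + x×2.76 + (z_c − 1.15 − 0 − x)×3.24
The z_c×3.24 term appears on both sides and cancels. Collect the known terms of each column as K = Σ(ρt)_known − 3.24 × (depth of known layers): K_1 = 72.3321 − 3.24×26.17 = −12.4587; K_2 = 0 − 3.24×(1.15 + 0) = −3.726.
Balance: K_1 = K_2 − x×(3.24 − 2.76), so x = (K_2 − K_1)/(3.24 − 2.76) = 8.7327/0.48 = 18.2 km.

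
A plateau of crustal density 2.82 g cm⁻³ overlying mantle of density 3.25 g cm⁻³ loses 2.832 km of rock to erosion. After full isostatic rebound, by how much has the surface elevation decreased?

Rebound u = e ρ_c/ρ_m = 2.832 km × 2.82/3.25 = 2.457 km.
Net surface drop = e − u = 2.832 km − 2.457 km = e (ρ_m − ρ_c)/ρ_m = 0.375 km.

0.375 km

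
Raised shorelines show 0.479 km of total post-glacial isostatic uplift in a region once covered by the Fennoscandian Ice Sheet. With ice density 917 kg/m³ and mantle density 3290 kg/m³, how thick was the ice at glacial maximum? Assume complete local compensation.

u = t ρ_ice/ρ_m → t = u ρ_m/ρ_ice = 0.479 km × 3290/917 = 1.72 km.

1.72 km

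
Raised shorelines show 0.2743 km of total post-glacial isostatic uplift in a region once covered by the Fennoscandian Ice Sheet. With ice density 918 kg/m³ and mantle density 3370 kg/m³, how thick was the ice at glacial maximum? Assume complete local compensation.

u = t ρ_ice/ρ_m → t = u ρ_m/ρ_ice = 0.2743 km × 3370/918 = 1.01 km.

1.01 km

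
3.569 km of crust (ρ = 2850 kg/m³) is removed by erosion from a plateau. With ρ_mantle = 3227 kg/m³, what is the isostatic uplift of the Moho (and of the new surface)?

Unloading: uplift u = e ρ_c/ρ_m = 3.569 km × 2850/3227 = 3.15 km.

3.15 km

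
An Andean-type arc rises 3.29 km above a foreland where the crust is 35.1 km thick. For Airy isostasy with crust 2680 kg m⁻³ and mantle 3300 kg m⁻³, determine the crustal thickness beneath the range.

Root depth r = h ρ_c / (ρ_m − ρ_c) = 3.29 km × 2680 / 620 = 14.22 km.
Total thickness = T + h + r = 35.1 km + 3.29 km + 14.22 km = 52.6 km.

52.6 km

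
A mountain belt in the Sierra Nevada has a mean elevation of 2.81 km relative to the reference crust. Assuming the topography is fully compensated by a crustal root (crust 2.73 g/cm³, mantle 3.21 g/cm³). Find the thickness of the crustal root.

16 km

For local isostatic compensation: the weight of the topography is balanced by the buoyancy of the root, ρ_c h = (ρ_m − ρ_c) r.
r = h · ρ_c / (ρ_m − ρ_c) = 2.81 km × 2.73 / (3.21 − 2.73) = 16 km.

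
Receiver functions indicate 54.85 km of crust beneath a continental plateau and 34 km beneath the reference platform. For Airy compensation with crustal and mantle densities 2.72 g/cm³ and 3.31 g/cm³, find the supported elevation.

Excess crust Δ = 54.85 km − 34 km = 20.85 km, split between elevation h and root r with h + r = Δ.
Airy balance ρ_c h = (ρ_m − ρ_c) r gives r = h ρ_c/(ρ_m − ρ_c), so h (1 + ρ_c/(ρ_m − ρ_c)) = Δ, i.e. h = Δ (ρ_m − ρ_c)/ρ_m.
h = 20.85 km × 0.59/3.31 = 3.72 km.

3.72 km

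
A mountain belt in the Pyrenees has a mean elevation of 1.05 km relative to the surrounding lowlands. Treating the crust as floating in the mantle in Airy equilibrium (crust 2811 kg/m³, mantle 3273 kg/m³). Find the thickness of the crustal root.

For local isostatic compensation: the weight of the topography is balanced by the buoyancy of the root, ρ_c h = (ρ_m − ρ_c) r.
r = h · ρ_c / (ρ_m − ρ_c) = 1.05 km × 2811 / (3273 − 2811) = 6.39 km.

6.39 km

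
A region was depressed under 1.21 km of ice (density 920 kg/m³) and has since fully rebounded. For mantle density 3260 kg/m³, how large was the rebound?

Removing the load lets mantle flow back in; uplift u satisfies ρ_ice t = ρ_m u.
u = t ρ_ice/ρ_m = 1.21 km × 920/3260 = 0.341 km.

0.341 km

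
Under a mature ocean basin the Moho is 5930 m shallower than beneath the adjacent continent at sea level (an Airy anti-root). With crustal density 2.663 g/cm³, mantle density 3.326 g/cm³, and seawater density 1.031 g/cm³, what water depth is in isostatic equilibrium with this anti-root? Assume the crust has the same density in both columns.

Replacing a thickness d of crust by seawater at the top must be balanced by replacing crust with mantle at the base: d (ρ_c − ρ_w) = a (ρ_m − ρ_c).
d = a (ρ_m − ρ_c)/(ρ_c − ρ_w) = 5930 m × 0.663/1.632 = 2410 m.

2410 m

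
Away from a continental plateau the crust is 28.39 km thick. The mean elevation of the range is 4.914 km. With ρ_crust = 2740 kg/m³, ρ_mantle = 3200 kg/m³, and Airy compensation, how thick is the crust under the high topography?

Root depth r = h ρ_c / (ρ_m − ρ_c) = 4.914 km × 2740 / 460 = 29.27 km.
Total thickness = T + h + r = 28.39 km + 4.914 km + 29.27 km = 62.6 km.

62.6 km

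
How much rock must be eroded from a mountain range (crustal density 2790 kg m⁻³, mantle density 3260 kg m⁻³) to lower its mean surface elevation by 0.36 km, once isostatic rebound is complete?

2.5 km

Net drop Δ = e − u = e − e ρ_c/ρ_m = e (ρ_m − ρ_c)/ρ_m.
e = Δ ρ_m/(ρ_m − ρ_c) = 0.36 km × 3260/470 = 2.5 km.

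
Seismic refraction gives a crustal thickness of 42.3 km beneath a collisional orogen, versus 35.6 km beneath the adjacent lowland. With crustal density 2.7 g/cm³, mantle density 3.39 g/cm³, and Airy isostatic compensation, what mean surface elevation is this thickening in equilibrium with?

Excess crust Δ = 42.3 km − 35.6 km = 6.7 km, split between elevation h and root r with h + r = Δ.
Airy balance ρ_c h = (ρ_m − ρ_c) r gives r = h ρ_c/(ρ_m − ρ_c), so h (1 + ρ_c/(ρ_m − ρ_c)) = Δ, i.e. h = Δ (ρ_m − ρ_c)/ρ_m.
h = 6.7 km × 0.69/3.39 = 1.36 km.

1.36 km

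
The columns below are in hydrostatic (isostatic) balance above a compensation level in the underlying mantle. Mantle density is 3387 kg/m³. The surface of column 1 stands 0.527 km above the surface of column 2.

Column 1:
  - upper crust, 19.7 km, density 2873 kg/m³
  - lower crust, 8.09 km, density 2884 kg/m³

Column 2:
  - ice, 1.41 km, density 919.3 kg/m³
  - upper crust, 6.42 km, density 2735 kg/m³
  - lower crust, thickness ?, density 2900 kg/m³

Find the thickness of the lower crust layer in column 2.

Take the compensation level at the base of the deeper column (depth z_c below the surface of column 1) and equate Σ ρ_i t_i down to z_c; mantle fills any gap and the z_c terms cancel.
Column 1: 19.7×2873 + 8.09×2884 + (z_c − 27.79)×3387
Column 2: 0.527×0 + 1.41×919.3 + 6.42×2735 + x×2900 + (z_c − 0.527 − 7.83 − x)×3387
The z_c×3387 term appears on both sides and cancels. Collect the known terms of each column as K = Σ(ρt)_known − 3387 × (depth of known layers): K_1 = 79929.66 − 3387×27.79 = −14195.07; K_2 = 18854.913 − 3387×(0.527 + 7.83) = −9450.246.
Balance: K_1 = K_2 − x×(3387 − 2900), so x = (K_2 − K_1)/(3387 − 2900) = 4744.82/487 = 9.74 km.

9.74 km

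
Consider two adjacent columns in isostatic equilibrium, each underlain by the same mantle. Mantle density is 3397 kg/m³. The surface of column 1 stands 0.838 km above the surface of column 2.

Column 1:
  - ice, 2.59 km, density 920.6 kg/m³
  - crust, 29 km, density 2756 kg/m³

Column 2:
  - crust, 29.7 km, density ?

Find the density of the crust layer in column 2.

Take the compensation level at the base of the deeper column (depth z_c below the surface of column 1) and equate Σ ρ_i t_i down to z_c; mantle fills any gap and the z_c terms cancel.
Column 1: 2.59×920.6 + 29×2756 + (z_c − 31.59)×3397
Column 2: 0.838×0 + 29.7×ρ + (z_c − 0.838 − 29.7)×3397
The z_c×3397 term appears on both sides and cancels. Collect the known terms of each column as K = Σ(ρt)_known − 3397 × (depth of known layers): K_1 = 82308.354 − 3397×31.59 = −25002.876; K_2 = 0 − 3397×(0.838 + 29.7) = −103737.586.
Balance: K_1 = K_2 + 29.7×ρ, so ρ = (K_1 − K_2)/29.7 = 78734.7/29.7 = 2650 kg/m³.

2650 kg/m³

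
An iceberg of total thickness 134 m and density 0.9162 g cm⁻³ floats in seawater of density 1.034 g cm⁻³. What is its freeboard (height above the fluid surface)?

Floating equilibrium: submerged depth d = t ρ_obj/ρ_fluid = 134 m × 0.9162/1.034 = 118.7 m.
Freeboard = t − d = 134 m − 118.7 m = 15.3 m.

15.3 m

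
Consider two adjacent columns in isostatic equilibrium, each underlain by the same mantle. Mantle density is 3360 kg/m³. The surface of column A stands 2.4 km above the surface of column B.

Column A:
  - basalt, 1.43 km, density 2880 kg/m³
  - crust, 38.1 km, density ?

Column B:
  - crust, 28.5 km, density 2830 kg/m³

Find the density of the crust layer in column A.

2770 kg/m³

Take the compensation level at the base of the deeper column (depth z_c below the surface of column A) and equate Σ ρ_i t_i down to z_c; mantle fills any gap and the z_c terms cancel.
Column A: 1.43×2880 + 38.1×ρ + (z_c − 39.53)×3360
Column B: 2.4×0 + 28.5×2830 + (z_c − 2.4 − 28.5)×3360
The z_c×3360 term appears on both sides and cancels. Collect the known terms of each column as K = Σ(ρt)_known − 3360 × (depth of known layers): K_A = 4118.4 − 3360×39.53 = −128702.4; K_B = 80655 − 3360×(2.4 + 28.5) = −23169.
Balance: K_A + 38.1×ρ = K_B, so ρ = (K_B − K_A)/38.1 = 105533/38.1 = 2770 kg/m³.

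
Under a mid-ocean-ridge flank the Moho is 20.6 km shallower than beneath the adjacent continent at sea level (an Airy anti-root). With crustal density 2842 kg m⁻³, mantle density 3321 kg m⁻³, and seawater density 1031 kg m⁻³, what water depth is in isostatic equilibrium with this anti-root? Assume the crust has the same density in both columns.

Replacing a thickness d of crust by seawater at the top must be balanced by replacing crust with mantle at the base: d (ρ_c − ρ_w) = a (ρ_m − ρ_c).
d = a (ρ_m − ρ_c)/(ρ_c − ρ_w) = 20.6 km × 479/1811 = 5.45 km.

5.45 km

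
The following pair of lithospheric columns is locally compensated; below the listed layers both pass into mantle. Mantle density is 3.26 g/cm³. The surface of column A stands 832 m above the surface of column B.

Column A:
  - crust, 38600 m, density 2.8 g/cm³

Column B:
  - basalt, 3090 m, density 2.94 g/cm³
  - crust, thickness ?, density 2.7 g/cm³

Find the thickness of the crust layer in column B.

Take the compensation level at the base of the deeper column (depth z_c below the surface of column A) and equate Σ ρ_i t_i down to z_c; mantle fills any gap and the z_c terms cancel.
Column A: 38600×2.8 + (z_c − 38600)×3.26
Column B: 832×0 + 3090×2.94 + x×2.7 + (z_c − 832 − 3090 − x)×3.26
The z_c×3.26 term appears on both sides and cancels. Collect the known terms of each column as K = Σ(ρt)_known − 3.26 × (depth of known layers): K_A = 108080 − 3.26×38600 = −17756; K_B = 9084.6 − 3.26×(832 + 3090) = −3701.12.
Balance: K_A = K_B − x×(3.26 − 2.7), so x = (K_B − K_A)/(3.26 − 2.7) = 14054.9/0.56 = 25100 m.

25100 m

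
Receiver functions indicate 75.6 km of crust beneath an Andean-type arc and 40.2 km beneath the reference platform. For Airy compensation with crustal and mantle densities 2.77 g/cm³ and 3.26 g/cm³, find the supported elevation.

5.32 km

Excess crust Δ = 75.6 km − 40.2 km = 35.4 km, split between elevation h and root r with h + r = Δ.
Airy balance ρ_c h = (ρ_m − ρ_c) r gives r = h ρ_c/(ρ_m − ρ_c), so h (1 + ρ_c/(ρ_m − ρ_c)) = Δ, i.e. h = Δ (ρ_m − ρ_c)/ρ_m.
h = 35.4 km × 0.49/3.26 = 5.32 km.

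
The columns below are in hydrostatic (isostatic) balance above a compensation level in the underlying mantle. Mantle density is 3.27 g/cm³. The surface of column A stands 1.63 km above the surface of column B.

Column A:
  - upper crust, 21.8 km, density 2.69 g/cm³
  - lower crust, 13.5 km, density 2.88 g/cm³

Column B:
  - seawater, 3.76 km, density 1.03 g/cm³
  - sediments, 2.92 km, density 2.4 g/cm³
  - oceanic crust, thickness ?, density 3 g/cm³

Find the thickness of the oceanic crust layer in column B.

Take the compensation level at the base of the deeper column (depth z_c below the surface of column A) and equate Σ ρ_i t_i down to z_c; mantle fills any gap and the z_c terms cancel.
Column A: 21.8×2.69 + 13.5×2.88 + (z_c − 35.3)×3.27
Column B: 1.63×0 + 3.76×1.03 + 2.92×2.4 + x×3 + (z_c − 1.63 − 6.68 − x)×3.27
The z_c×3.27 term appears on both sides and cancels. Collect the known terms of each column as K = Σ(ρt)_known − 3.27 × (depth of known layers): K_A = 97.522 − 3.27×35.3 = −17.909; K_B = 10.8808 − 3.27×(1.63 + 6.68) = −16.2929.
Balance: K_A = K_B − x×(3.27 − 3), so x = (K_B − K_A)/(3.27 − 3) = 1.6161/0.27 = 5.99 km.

5.99 km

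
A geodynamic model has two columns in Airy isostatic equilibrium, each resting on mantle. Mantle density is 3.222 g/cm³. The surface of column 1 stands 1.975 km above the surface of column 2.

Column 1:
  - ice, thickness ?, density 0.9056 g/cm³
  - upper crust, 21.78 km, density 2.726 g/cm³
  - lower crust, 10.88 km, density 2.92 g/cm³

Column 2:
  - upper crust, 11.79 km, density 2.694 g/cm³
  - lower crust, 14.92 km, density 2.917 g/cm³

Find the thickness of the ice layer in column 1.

Take the compensation level at the base of the deeper column (depth z_c below the surface of column 1) and equate Σ ρ_i t_i down to z_c; mantle fills any gap and the z_c terms cancel.
Column 1: x×0.9056 + 21.78×2.726 + 10.88×2.92 + (z_c − 32.66 − x)×3.222
Column 2: 1.975×0 + 11.79×2.694 + 14.92×2.917 + (z_c − 1.975 − 26.71)×3.222
The z_c×3.222 term appears on both sides and cancels. Collect the known terms of each column as K = Σ(ρt)_known − 3.222 × (depth of known layers): K_1 = 91.14188 − 3.222×32.66 = −14.08864; K_2 = 75.2839 − 3.222×(1.975 + 26.71) = −17.13917.
Balance: K_1 − x×(3.222 − 0.9056) = K_2, so x = (K_1 − K_2)/(3.222 − 0.9056) = 3.05053/2.3164 = 1.32 km.

1.32 km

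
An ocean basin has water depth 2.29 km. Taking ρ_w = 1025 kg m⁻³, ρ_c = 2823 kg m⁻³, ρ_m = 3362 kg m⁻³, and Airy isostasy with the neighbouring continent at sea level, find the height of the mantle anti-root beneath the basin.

Isostatic balance requires: replacing crust with seawater at the top is compensated by replacing crust with mantle at the base: d (ρ_c − ρ_w) = a (ρ_m − ρ_c).
a = d (ρ_c − ρ_w)/(ρ_m − ρ_c) = 2.29 km × 1798/539 = 7.64 km.

7.64 km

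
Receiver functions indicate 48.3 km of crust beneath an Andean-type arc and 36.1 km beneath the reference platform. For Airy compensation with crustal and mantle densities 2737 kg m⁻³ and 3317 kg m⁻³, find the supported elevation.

2.13 km

Excess crust Δ = 48.3 km − 36.1 km = 12.2 km, split between elevation h and root r with h + r = Δ.
Airy balance ρ_c h = (ρ_m − ρ_c) r gives r = h ρ_c/(ρ_m − ρ_c), so h (1 + ρ_c/(ρ_m − ρ_c)) = Δ, i.e. h = Δ (ρ_m − ρ_c)/ρ_m.
h = 12.2 km × 580/3317 = 2.13 km.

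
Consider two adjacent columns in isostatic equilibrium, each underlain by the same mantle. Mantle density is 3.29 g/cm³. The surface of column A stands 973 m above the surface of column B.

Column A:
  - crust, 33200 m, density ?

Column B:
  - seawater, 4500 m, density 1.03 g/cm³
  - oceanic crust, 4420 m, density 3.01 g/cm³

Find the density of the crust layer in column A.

2.85 g/cm³

Take the compensation level at the base of the deeper column (depth z_c below the surface of column A) and equate Σ ρ_i t_i down to z_c; mantle fills any gap and the z_c terms cancel.
Column A: 33200×ρ + (z_c − 33200)×3.29
Column B: 973×0 + 4500×1.03 + 4420×3.01 + (z_c − 973 − 8920)×3.29
The z_c×3.29 term appears on both sides and cancels. Collect the known terms of each column as K = Σ(ρt)_known − 3.29 × (depth of known layers): K_A = 0 − 3.29×33200 = −109228; K_B = 17939.2 − 3.29×(973 + 8920) = −14608.77.
Balance: K_A + 33200×ρ = K_B, so ρ = (K_B − K_A)/33200 = 94619.2/33200 = 2.85 g/cm³.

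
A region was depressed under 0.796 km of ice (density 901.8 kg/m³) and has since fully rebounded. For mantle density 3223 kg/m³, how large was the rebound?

0.223 km

Removing the load lets mantle flow back in; uplift u satisfies ρ_ice t = ρ_m u.
u = t ρ_ice/ρ_m = 0.796 km × 901.8/3223 = 0.223 km.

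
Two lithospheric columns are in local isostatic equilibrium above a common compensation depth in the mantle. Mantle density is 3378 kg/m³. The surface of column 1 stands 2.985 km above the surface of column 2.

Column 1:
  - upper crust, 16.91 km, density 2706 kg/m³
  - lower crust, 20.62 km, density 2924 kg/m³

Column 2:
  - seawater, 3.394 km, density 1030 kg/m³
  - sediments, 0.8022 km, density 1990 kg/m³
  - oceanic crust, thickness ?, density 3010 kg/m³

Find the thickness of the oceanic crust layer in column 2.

4.24 km

Take the compensation level at the base of the deeper column (depth z_c below the surface of column 1) and equate Σ ρ_i t_i down to z_c; mantle fills any gap and the z_c terms cancel.
Column 1: 16.91×2706 + 20.62×2924 + (z_c − 37.53)×3378
Column 2: 2.985×0 + 3.394×1030 + 0.8022×1990 + x×3010 + (z_c − 2.985 − 4.1962 − x)×3378
The z_c×3378 term appears on both sides and cancels. Collect the known terms of each column as K = Σ(ρt)_known − 3378 × (depth of known layers): K_1 = 106051.34 − 3378×37.53 = −20725; K_2 = 5092.198 − 3378×(2.985 + 4.1962) = −19165.8956.
Balance: K_1 = K_2 − x×(3378 − 3010), so x = (K_2 − K_1)/(3378 − 3010) = 1559.1/368 = 4.24 km.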